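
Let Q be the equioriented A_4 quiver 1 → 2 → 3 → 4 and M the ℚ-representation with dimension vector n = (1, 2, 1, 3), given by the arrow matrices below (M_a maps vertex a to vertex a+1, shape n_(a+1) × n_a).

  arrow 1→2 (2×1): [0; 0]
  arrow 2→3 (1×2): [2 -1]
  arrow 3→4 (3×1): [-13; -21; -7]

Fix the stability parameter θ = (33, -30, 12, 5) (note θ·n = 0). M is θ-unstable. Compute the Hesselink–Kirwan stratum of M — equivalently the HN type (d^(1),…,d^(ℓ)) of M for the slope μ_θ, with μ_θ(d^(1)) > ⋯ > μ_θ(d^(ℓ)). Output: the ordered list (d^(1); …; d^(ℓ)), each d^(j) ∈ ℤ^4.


Via rank(M_{q-1}∘⋯∘M_p): M ≅ I[1,1], I[2,2], I[2,4], I[4,4]^2.
μ_θ-semistable layers: μ^(1)=33; μ^(2)=17/2; μ^(3)=5; μ^(4)=-30

((1, 0, 0, 0); (0, 0, 1, 1); (0, 0, 0, 2); (0, 2, 0, 0))


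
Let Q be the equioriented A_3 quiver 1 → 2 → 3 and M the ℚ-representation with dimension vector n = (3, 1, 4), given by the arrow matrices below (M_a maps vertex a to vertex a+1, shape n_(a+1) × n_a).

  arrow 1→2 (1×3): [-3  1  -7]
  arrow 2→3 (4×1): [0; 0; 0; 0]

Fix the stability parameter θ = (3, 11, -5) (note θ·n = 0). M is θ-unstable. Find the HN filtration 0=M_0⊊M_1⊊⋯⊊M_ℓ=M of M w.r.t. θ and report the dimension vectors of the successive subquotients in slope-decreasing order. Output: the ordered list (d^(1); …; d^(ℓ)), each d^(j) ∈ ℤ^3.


Interval decomposition of M: I[1,1]^2, I[1,2], I[3,3]^4.
HN type (ℓ=3): μ^(1)=11; μ^(2)=3; μ^(3)=-5

((0, 1, 0); (3, 0, 0); (0, 0, 4))


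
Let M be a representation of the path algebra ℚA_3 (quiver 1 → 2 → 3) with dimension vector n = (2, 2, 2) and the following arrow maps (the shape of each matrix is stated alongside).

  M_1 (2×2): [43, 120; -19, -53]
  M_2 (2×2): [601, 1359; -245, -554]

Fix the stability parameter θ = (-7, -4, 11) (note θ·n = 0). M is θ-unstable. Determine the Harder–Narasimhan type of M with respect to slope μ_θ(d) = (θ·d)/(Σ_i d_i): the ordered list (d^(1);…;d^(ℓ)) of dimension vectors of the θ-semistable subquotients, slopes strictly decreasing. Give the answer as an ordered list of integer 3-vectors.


Interval decomposition of M: I[1,3]^2.
HN type (ℓ=3): μ^(1)=11; μ^(2)=-4; μ^(3)=-7

((0, 0, 2); (0, 2, 0); (2, 0, 0))


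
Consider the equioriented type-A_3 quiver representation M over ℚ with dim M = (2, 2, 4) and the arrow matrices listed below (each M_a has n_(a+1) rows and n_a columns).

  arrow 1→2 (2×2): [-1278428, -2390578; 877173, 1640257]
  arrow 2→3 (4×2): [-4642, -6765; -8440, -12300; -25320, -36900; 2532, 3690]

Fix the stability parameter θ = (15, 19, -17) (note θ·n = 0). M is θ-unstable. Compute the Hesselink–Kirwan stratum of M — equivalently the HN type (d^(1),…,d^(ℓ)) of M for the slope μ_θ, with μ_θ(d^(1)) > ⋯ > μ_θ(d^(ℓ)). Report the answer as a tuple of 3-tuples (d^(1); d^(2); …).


Barcode: M ≅ I[1,2], I[1,3], I[3,3]^3. HN layers by μ_θ (4 steps, strictly decreasing):
  μ^(1)=19; μ^(2)=15; μ^(3)=17/3; μ^(4)=-17

((0, 1, 0); (1, 0, 0); (1, 1, 1); (0, 0, 3))


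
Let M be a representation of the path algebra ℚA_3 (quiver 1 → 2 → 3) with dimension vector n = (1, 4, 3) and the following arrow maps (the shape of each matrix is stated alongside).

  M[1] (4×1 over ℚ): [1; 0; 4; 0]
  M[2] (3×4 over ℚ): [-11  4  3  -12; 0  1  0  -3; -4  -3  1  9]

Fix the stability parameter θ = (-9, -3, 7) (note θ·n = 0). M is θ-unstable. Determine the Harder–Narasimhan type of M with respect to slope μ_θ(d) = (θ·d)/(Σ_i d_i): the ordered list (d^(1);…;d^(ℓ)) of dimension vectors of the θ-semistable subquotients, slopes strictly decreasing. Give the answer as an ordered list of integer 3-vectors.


Interval decomposition of M: I[1,3], I[2,2], I[2,3]^2.
HN type (ℓ=3): μ^(1)=7; μ^(2)=-3; μ^(3)=-9

((0, 0, 3); (0, 4, 0); (1, 0, 0))


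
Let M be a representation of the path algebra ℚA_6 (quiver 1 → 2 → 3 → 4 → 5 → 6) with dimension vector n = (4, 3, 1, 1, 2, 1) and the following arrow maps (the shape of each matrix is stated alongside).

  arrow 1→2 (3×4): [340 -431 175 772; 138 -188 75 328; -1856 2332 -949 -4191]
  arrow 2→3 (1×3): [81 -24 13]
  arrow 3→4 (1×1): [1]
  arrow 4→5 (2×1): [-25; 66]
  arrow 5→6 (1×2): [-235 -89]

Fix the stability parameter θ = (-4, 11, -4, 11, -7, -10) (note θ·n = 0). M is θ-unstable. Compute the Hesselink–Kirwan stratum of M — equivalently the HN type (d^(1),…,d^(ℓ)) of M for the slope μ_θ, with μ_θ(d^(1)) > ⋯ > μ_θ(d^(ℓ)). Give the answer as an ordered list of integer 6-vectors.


Interval decomposition of M: I[1,1], I[1,2]^2, I[1,6], I[5,5].
HN type (ℓ=4): μ^(1)=11; μ^(2)=1/5; μ^(3)=-4; μ^(4)=-7

((0, 2, 0, 0, 0, 0); (0, 1, 1, 1, 1, 1); (4, 0, 0, 0, 0, 0); (0, 0, 0, 0, 1, 0))


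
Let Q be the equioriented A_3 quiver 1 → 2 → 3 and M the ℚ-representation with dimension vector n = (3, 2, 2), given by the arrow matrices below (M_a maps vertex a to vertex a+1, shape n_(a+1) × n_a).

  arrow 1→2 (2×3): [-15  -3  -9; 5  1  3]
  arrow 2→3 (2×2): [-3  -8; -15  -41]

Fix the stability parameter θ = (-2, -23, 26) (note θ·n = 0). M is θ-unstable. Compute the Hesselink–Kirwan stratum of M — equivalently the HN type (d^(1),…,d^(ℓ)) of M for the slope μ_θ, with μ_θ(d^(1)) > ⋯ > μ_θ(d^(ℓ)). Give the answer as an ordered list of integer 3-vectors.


Interval decomposition of M: I[1,1]^2, I[1,3], I[2,3].
HN type (ℓ=4): μ^(1)=26; μ^(2)=-2; μ^(3)=-25/2; μ^(4)=-23

((0, 0, 2); (2, 0, 0); (1, 1, 0); (0, 1, 0))


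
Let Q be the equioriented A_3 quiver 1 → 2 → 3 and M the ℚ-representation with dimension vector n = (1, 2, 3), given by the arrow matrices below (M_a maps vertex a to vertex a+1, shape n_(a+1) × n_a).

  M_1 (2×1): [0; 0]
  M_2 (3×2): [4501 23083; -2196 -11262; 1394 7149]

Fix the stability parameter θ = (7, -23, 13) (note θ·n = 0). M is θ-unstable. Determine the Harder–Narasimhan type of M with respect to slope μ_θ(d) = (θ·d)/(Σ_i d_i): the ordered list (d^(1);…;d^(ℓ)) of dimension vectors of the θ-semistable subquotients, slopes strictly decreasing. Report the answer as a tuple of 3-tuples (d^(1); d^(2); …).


Interval decomposition of M: I[1,1], I[2,3]^2, I[3,3].
HN type (ℓ=3): μ^(1)=13; μ^(2)=7; μ^(3)=-23

((0, 0, 3); (1, 0, 0); (0, 2, 0))


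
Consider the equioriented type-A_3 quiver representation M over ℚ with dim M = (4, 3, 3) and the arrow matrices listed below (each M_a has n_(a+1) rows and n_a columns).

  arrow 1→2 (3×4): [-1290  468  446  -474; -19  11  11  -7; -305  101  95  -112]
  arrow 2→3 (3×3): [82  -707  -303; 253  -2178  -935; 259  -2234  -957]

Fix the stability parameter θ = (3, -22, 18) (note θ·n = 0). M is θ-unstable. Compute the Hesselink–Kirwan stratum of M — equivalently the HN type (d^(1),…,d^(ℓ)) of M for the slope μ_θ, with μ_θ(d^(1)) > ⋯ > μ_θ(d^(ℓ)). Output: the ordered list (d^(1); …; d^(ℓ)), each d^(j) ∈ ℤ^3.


Via rank(M_{q-1}∘⋯∘M_p): M ≅ I[1,1], I[1,2], I[1,3]^2, I[3,3].
μ_θ-semistable layers: μ^(1)=18; μ^(2)=3; μ^(3)=-19/2

((0, 0, 3); (1, 0, 0); (3, 3, 0))


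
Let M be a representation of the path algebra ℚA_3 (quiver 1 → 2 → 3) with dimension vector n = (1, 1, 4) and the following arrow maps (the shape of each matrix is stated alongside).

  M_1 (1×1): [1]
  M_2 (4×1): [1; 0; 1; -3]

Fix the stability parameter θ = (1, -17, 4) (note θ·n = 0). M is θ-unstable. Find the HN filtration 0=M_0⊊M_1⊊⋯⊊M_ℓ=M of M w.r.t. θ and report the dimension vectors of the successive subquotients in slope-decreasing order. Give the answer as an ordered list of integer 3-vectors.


Barcode: M ≅ I[1,3], I[3,3]^3. HN layers by μ_θ (2 steps, strictly decreasing):
  μ^(1)=4; μ^(2)=-8

((0, 0, 4); (1, 1, 0))


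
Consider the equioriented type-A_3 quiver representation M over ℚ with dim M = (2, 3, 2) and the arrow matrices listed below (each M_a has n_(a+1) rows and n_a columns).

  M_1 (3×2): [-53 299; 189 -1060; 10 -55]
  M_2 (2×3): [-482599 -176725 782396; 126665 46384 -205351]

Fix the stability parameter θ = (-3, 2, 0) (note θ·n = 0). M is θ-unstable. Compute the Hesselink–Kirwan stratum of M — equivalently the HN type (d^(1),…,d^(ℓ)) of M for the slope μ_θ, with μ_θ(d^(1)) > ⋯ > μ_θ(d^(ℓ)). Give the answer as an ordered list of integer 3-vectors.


Interval decomposition of M: I[1,3]^2, I[2,2].
HN type (ℓ=3): μ^(1)=2; μ^(2)=1; μ^(3)=-3

((0, 1, 0); (0, 2, 2); (2, 0, 0))


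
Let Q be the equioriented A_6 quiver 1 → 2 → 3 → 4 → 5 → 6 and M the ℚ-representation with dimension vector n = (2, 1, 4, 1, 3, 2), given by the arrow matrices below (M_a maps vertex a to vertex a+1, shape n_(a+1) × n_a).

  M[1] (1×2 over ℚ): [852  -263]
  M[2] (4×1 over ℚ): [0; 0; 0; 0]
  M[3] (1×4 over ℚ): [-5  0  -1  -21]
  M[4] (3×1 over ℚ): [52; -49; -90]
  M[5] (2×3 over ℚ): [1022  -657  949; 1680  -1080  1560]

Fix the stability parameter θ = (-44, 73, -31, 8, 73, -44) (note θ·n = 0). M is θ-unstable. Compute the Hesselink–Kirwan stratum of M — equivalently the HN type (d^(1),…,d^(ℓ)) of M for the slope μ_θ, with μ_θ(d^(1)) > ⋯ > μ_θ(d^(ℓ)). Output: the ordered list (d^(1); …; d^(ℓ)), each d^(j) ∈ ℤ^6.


Barcode: M ≅ I[1,1], I[1,2], I[3,3]^3, I[3,6], I[5,5]^2, I[6,6]. HN layers by μ_θ (5 steps, strictly decreasing):
  μ^(1)=73; μ^(2)=29/2; μ^(3)=8; μ^(4)=-31; μ^(5)=-44

((0, 1, 0, 0, 2, 0); (0, 0, 0, 0, 1, 1); (0, 0, 0, 1, 0, 0); (0, 0, 4, 0, 0, 0); (2, 0, 0, 0, 0, 1))


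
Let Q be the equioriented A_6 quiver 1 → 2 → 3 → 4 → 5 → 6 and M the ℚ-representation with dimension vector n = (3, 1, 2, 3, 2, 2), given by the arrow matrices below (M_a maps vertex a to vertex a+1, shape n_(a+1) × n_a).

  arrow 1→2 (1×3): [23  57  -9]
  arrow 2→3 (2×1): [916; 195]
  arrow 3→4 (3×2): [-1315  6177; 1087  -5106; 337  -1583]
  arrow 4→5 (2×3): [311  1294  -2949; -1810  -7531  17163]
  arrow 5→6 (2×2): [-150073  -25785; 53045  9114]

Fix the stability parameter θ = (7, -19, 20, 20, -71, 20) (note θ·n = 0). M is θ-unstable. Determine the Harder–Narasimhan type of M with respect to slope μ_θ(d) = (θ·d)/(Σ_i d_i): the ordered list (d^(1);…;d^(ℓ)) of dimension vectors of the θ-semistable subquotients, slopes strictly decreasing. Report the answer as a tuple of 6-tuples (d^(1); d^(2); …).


Barcode: M ≅ I[1,1]^2, I[1,6], I[3,4], I[4,6]. HN layers by μ_θ (4 steps, strictly decreasing):
  μ^(1)=20; μ^(2)=7; μ^(3)=-43/5; μ^(4)=-51/2

((0, 0, 1, 1, 0, 2); (2, 0, 0, 0, 0, 0); (1, 1, 1, 1, 1, 0); (0, 0, 0, 1, 1, 0))


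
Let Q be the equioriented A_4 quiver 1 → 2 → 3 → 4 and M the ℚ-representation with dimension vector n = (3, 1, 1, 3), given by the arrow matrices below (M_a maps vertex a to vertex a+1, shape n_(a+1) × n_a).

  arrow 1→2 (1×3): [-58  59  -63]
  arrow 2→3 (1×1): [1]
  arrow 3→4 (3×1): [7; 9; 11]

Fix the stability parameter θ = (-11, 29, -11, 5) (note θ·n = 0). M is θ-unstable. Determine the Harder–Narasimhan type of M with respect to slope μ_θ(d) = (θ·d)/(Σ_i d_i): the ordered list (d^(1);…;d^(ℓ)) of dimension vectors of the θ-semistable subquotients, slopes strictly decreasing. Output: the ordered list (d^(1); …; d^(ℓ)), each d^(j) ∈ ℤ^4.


Barcode: M ≅ I[1,1]^2, I[1,4], I[4,4]^2. HN layers by μ_θ (3 steps, strictly decreasing):
  μ^(1)=23/3; μ^(2)=5; μ^(3)=-11

((0, 1, 1, 1); (0, 0, 0, 2); (3, 0, 0, 0))


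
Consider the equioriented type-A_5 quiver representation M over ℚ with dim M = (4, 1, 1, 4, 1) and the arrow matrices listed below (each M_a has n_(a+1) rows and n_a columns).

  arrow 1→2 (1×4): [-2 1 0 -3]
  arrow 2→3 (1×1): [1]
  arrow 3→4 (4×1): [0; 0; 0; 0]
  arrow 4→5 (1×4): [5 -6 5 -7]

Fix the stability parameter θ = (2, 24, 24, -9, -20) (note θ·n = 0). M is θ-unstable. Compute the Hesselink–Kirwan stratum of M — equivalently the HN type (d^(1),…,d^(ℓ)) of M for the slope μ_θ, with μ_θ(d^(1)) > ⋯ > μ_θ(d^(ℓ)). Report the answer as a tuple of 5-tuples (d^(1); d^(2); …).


Interval decomposition of M: I[1,1]^3, I[1,3], I[4,4]^3, I[4,5].
HN type (ℓ=4): μ^(1)=24; μ^(2)=2; μ^(3)=-9; μ^(4)=-29/2

((0, 1, 1, 0, 0); (4, 0, 0, 0, 0); (0, 0, 0, 3, 0); (0, 0, 0, 1, 1))


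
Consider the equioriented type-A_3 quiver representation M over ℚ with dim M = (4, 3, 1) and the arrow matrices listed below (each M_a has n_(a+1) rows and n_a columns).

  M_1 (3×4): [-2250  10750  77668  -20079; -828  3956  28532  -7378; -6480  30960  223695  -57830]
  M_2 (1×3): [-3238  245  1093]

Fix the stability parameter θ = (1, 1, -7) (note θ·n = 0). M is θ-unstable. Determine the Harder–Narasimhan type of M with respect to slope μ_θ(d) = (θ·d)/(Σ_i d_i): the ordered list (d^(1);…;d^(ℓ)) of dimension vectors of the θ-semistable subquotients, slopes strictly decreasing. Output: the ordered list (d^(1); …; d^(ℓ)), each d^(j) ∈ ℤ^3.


Barcode: M ≅ I[1,1]^2, I[1,2], I[1,3], I[2,2]. HN layers by μ_θ (2 steps, strictly decreasing):
  μ^(1)=1; μ^(2)=-5/3

((3, 2, 0); (1, 1, 1))


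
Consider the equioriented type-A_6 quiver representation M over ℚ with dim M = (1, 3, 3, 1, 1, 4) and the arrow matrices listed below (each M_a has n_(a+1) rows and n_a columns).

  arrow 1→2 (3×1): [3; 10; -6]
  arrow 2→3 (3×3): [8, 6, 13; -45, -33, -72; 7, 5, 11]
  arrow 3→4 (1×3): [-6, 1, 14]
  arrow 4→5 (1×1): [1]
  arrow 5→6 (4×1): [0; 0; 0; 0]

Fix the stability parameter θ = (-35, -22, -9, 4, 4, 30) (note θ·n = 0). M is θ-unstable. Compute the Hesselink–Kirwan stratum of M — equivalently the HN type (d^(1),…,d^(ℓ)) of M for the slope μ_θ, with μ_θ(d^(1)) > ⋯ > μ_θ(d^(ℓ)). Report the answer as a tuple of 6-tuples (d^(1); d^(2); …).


Via rank(M_{q-1}∘⋯∘M_p): M ≅ I[1,5], I[2,2], I[2,3], I[3,3], I[6,6]^4.
μ_θ-semistable layers: μ^(1)=30; μ^(2)=4; μ^(3)=-9; μ^(4)=-22; μ^(5)=-35

((0, 0, 0, 0, 0, 4); (0, 0, 0, 1, 1, 0); (0, 0, 3, 0, 0, 0); (0, 3, 0, 0, 0, 0); (1, 0, 0, 0, 0, 0))


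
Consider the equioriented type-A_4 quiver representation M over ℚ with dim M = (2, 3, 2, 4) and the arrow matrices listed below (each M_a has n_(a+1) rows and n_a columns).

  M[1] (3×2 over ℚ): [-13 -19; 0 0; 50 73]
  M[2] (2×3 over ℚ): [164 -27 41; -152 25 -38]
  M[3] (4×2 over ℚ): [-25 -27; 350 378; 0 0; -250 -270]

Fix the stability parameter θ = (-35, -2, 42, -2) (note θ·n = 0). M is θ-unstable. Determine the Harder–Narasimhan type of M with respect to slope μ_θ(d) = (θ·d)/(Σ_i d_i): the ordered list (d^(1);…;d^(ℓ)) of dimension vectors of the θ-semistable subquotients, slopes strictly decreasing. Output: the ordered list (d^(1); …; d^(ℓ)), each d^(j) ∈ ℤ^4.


Interval decomposition of M: I[1,2], I[1,4], I[2,3], I[4,4]^3.
HN type (ℓ=4): μ^(1)=42; μ^(2)=20; μ^(3)=-2; μ^(4)=-35

((0, 0, 1, 0); (0, 0, 1, 1); (0, 3, 0, 3); (2, 0, 0, 0))


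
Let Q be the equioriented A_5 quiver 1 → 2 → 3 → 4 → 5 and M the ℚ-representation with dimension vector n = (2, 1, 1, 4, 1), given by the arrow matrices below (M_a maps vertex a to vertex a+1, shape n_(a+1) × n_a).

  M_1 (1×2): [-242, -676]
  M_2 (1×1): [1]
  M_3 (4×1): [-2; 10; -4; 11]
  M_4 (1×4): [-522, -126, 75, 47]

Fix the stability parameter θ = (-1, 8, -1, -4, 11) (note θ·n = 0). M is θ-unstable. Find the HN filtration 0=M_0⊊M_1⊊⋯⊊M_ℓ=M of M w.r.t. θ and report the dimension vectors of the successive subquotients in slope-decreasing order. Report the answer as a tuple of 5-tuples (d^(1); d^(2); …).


Interval decomposition of M: I[1,1], I[1,5], I[4,4]^3.
HN type (ℓ=4): μ^(1)=11; μ^(2)=1; μ^(3)=-1; μ^(4)=-4

((0, 0, 0, 0, 1); (0, 1, 1, 1, 0); (2, 0, 0, 0, 0); (0, 0, 0, 3, 0))


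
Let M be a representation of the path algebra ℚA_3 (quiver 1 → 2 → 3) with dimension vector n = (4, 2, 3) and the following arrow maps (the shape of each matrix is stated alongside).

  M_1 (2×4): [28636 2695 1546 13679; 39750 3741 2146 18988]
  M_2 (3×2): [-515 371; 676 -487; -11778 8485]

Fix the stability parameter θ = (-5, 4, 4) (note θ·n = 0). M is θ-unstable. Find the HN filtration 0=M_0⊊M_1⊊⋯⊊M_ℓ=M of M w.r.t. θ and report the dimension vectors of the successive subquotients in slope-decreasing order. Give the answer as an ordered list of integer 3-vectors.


Via rank(M_{q-1}∘⋯∘M_p): M ≅ I[1,1]^2, I[1,3]^2, I[3,3].
μ_θ-semistable layers: μ^(1)=4; μ^(2)=-5

((0, 2, 3); (4, 0, 0))


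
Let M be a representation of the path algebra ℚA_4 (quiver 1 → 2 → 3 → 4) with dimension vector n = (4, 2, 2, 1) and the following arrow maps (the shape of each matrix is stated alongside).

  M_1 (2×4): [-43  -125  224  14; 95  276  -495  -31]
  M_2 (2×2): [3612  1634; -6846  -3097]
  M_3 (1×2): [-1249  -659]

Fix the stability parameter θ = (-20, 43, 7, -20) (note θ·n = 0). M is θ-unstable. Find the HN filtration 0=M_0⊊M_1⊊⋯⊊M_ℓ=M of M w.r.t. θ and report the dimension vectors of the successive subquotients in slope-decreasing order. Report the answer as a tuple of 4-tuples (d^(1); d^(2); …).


Via rank(M_{q-1}∘⋯∘M_p): M ≅ I[1,1]^2, I[1,2], I[1,4], I[3,3].
μ_θ-semistable layers: μ^(1)=43; μ^(2)=10; μ^(3)=7; μ^(4)=-20

((0, 1, 0, 0); (0, 1, 1, 1); (0, 0, 1, 0); (4, 0, 0, 0))


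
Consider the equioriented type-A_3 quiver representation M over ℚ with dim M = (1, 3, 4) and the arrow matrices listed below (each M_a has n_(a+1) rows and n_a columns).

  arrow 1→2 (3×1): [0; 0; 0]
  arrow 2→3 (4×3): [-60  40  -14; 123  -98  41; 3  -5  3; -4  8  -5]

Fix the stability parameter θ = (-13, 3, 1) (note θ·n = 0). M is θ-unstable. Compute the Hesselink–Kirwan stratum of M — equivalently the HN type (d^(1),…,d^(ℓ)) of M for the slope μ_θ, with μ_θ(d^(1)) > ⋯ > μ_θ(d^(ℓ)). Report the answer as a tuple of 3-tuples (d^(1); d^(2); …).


Interval decomposition of M: I[1,1], I[2,3]^3, I[3,3].
HN type (ℓ=3): μ^(1)=2; μ^(2)=1; μ^(3)=-13

((0, 3, 3); (0, 0, 1); (1, 0, 0))


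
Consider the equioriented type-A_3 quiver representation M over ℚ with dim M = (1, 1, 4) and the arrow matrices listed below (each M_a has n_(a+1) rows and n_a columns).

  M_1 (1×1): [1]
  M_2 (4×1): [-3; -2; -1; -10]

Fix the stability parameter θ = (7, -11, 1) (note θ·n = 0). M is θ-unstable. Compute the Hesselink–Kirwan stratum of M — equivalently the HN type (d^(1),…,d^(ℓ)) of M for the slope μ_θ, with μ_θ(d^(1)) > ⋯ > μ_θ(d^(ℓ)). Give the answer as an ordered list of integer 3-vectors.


Interval decomposition of M: I[1,3], I[3,3]^3.
HN type (ℓ=2): μ^(1)=1; μ^(2)=-2

((0, 0, 4); (1, 1, 0))


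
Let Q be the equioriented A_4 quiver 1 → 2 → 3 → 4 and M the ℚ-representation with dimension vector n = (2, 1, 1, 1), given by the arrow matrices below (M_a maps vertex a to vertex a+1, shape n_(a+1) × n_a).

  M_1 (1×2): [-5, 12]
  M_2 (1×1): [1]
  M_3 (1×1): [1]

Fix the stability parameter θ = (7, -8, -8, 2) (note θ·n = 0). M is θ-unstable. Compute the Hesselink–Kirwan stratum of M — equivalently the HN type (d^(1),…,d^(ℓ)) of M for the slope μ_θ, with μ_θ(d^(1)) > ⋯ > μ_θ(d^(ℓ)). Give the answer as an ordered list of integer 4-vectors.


Interval decomposition of M: I[1,1], I[1,4].
HN type (ℓ=3): μ^(1)=7; μ^(2)=2; μ^(3)=-3

((1, 0, 0, 0); (0, 0, 0, 1); (1, 1, 1, 0))


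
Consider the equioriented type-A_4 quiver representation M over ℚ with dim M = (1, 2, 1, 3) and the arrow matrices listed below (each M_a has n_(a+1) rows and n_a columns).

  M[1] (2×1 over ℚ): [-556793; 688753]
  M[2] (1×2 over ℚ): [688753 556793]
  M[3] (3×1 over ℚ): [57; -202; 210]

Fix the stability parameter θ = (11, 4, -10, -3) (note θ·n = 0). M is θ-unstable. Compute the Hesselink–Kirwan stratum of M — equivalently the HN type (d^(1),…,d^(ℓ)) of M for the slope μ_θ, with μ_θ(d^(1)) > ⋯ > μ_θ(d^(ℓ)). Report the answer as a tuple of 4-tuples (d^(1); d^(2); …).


Via rank(M_{q-1}∘⋯∘M_p): M ≅ I[1,2], I[2,4], I[4,4]^2.
μ_θ-semistable layers: μ^(1)=15/2; μ^(2)=-3

((1, 1, 0, 0); (0, 1, 1, 3))


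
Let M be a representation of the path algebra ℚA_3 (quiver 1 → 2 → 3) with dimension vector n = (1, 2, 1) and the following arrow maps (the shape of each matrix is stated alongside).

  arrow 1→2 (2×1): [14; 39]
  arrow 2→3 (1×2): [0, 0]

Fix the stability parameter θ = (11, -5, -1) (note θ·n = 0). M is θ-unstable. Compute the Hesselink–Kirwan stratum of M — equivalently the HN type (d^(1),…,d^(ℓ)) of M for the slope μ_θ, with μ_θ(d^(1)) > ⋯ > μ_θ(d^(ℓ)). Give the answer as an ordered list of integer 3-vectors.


Via rank(M_{q-1}∘⋯∘M_p): M ≅ I[1,2], I[2,2], I[3,3].
μ_θ-semistable layers: μ^(1)=3; μ^(2)=-1; μ^(3)=-5

((1, 1, 0); (0, 0, 1); (0, 1, 0))


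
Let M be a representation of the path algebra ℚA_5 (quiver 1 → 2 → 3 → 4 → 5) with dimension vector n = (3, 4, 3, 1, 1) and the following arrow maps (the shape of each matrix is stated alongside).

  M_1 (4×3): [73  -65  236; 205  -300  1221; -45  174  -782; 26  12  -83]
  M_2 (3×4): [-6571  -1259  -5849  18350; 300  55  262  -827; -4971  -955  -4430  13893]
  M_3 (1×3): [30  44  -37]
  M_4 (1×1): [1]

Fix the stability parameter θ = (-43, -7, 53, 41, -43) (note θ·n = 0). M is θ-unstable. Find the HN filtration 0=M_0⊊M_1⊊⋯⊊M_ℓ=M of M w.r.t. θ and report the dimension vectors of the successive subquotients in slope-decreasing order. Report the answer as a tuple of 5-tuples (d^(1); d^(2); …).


Interval decomposition of M: I[1,3]^2, I[1,5], I[2,2].
HN type (ℓ=4): μ^(1)=53; μ^(2)=17; μ^(3)=-7; μ^(4)=-43

((0, 0, 2, 0, 0); (0, 0, 1, 1, 1); (0, 4, 0, 0, 0); (3, 0, 0, 0, 0))


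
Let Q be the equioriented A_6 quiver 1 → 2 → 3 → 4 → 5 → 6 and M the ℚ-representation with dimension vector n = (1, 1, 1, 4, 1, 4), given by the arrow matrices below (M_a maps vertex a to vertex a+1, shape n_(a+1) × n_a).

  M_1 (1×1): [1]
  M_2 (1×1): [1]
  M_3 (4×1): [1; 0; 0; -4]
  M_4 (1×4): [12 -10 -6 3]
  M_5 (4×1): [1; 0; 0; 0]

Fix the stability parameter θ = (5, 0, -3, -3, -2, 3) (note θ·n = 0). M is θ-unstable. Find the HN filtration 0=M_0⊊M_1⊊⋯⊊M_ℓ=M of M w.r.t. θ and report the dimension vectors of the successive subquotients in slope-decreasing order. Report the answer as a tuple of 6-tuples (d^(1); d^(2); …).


Interval decomposition of M: I[1,4], I[4,4]^2, I[4,6], I[6,6]^3.
HN type (ℓ=4): μ^(1)=3; μ^(2)=-1/4; μ^(3)=-2; μ^(4)=-3

((0, 0, 0, 0, 0, 4); (1, 1, 1, 1, 0, 0); (0, 0, 0, 0, 1, 0); (0, 0, 0, 3, 0, 0))


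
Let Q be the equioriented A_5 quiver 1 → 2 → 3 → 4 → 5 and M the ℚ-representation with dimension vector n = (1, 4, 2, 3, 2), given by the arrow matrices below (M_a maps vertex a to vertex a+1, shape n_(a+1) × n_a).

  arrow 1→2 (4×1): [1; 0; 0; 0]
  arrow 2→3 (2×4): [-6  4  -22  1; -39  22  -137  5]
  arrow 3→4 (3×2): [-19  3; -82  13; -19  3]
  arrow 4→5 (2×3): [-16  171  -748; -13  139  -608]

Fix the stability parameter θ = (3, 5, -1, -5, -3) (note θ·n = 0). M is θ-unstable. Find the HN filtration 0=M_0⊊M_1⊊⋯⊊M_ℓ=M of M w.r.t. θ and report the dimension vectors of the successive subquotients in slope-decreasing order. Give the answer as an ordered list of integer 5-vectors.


Barcode: M ≅ I[1,5], I[2,2]^2, I[2,5], I[4,4]. HN layers by μ_θ (4 steps, strictly decreasing):
  μ^(1)=5; μ^(2)=-1/5; μ^(3)=-1; μ^(4)=-5

((0, 2, 0, 0, 0); (1, 1, 1, 1, 1); (0, 1, 1, 1, 1); (0, 0, 0, 1, 0))


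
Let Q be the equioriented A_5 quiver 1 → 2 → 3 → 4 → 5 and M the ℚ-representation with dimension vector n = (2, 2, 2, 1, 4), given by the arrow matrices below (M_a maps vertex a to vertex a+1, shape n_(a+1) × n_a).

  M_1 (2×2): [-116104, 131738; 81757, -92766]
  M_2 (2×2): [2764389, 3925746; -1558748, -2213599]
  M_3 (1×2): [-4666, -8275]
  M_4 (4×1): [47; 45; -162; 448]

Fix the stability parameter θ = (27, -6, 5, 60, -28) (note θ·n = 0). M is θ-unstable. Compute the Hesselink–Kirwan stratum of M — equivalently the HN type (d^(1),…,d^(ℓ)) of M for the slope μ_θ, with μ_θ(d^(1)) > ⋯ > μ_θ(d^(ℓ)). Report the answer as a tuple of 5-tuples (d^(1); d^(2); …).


Barcode: M ≅ I[1,3], I[1,5], I[5,5]^3. HN layers by μ_θ (3 steps, strictly decreasing):
  μ^(1)=16; μ^(2)=26/3; μ^(3)=-28

((0, 0, 0, 1, 1); (2, 2, 2, 0, 0); (0, 0, 0, 0, 3))


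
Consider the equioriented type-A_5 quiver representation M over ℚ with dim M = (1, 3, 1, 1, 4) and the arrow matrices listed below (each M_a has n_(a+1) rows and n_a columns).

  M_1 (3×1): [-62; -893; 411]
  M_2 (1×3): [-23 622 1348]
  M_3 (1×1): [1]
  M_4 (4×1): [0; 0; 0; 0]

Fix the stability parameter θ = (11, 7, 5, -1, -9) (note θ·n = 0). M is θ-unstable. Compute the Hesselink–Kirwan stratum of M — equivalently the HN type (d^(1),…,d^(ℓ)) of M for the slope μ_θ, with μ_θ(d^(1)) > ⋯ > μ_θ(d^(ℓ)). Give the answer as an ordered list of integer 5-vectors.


Interval decomposition of M: I[1,4], I[2,2]^2, I[5,5]^4.
HN type (ℓ=3): μ^(1)=7; μ^(2)=11/2; μ^(3)=-9

((0, 2, 0, 0, 0); (1, 1, 1, 1, 0); (0, 0, 0, 0, 4))


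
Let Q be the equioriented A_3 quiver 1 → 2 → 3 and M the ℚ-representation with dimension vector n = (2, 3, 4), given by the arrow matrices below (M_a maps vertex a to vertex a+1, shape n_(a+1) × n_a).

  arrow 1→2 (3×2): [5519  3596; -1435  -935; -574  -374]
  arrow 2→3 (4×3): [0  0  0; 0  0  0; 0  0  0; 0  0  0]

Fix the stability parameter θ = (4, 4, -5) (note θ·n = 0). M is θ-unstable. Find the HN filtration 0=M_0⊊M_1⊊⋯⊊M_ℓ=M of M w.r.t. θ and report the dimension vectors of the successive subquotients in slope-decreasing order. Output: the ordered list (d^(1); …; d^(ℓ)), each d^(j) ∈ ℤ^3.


Via rank(M_{q-1}∘⋯∘M_p): M ≅ I[1,2]^2, I[2,2], I[3,3]^4.
μ_θ-semistable layers: μ^(1)=4; μ^(2)=-5

((2, 3, 0); (0, 0, 4))


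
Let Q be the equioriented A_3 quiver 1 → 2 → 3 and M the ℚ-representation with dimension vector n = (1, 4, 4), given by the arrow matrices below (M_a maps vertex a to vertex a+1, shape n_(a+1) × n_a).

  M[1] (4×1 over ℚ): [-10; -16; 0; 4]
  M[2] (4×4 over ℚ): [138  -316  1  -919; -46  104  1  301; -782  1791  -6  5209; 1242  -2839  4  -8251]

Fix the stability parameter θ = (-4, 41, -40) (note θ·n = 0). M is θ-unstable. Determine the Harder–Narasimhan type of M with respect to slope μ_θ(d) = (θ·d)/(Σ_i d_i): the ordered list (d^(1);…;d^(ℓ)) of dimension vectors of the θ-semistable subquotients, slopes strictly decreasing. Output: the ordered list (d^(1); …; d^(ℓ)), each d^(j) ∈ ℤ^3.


Via rank(M_{q-1}∘⋯∘M_p): M ≅ I[1,2], I[2,2], I[2,3]^2, I[3,3]^2.
μ_θ-semistable layers: μ^(1)=41; μ^(2)=1/2; μ^(3)=-4; μ^(4)=-40

((0, 2, 0); (0, 2, 2); (1, 0, 0); (0, 0, 2))


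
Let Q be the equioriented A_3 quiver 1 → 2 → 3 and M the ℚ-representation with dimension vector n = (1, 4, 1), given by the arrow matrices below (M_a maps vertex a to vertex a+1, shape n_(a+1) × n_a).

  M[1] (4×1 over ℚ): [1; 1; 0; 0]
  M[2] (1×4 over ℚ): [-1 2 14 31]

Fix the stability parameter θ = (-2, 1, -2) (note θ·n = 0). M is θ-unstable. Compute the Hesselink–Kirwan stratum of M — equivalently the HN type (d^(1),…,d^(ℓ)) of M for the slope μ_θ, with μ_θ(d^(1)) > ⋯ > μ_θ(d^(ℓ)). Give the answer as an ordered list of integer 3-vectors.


Via rank(M_{q-1}∘⋯∘M_p): M ≅ I[1,3], I[2,2]^3.
μ_θ-semistable layers: μ^(1)=1; μ^(2)=-1/2; μ^(3)=-2

((0, 3, 0); (0, 1, 1); (1, 0, 0))


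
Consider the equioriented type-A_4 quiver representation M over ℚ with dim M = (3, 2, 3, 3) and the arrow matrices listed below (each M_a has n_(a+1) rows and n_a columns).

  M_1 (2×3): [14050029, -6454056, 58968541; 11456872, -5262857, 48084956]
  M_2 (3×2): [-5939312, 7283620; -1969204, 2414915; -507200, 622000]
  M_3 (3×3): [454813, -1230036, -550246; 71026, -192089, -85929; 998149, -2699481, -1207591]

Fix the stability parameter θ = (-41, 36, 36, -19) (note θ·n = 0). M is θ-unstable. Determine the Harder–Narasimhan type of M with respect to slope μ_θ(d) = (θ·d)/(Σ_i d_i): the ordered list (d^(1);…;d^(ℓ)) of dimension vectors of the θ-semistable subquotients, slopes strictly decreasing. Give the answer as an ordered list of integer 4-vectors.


Interval decomposition of M: I[1,1], I[1,2], I[1,4], I[3,3], I[3,4], I[4,4].
HN type (ℓ=5): μ^(1)=36; μ^(2)=53/3; μ^(3)=17/2; μ^(4)=-19; μ^(5)=-41

((0, 1, 1, 0); (0, 1, 1, 1); (0, 0, 1, 1); (0, 0, 0, 1); (3, 0, 0, 0))


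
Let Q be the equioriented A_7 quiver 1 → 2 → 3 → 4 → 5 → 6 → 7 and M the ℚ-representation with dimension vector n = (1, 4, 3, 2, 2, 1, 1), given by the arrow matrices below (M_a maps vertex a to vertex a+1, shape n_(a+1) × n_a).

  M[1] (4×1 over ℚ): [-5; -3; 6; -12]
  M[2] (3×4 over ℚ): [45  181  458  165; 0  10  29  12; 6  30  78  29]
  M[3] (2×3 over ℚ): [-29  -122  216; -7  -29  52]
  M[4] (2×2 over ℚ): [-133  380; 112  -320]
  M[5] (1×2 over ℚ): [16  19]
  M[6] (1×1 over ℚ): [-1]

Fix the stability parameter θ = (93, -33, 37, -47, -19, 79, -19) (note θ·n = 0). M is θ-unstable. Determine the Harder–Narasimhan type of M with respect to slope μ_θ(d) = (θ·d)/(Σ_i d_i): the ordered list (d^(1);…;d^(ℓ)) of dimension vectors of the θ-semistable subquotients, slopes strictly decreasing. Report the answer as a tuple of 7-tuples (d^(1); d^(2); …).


Via rank(M_{q-1}∘⋯∘M_p): M ≅ I[1,2], I[2,3], I[2,4], I[2,5], I[5,7].
μ_θ-semistable layers: μ^(1)=37; μ^(2)=30; μ^(3)=-5; μ^(4)=-29/3; μ^(5)=-19; μ^(6)=-33

((0, 0, 1, 0, 0, 0, 0); (1, 1, 0, 0, 0, 1, 1); (0, 0, 1, 1, 0, 0, 0); (0, 0, 1, 1, 1, 0, 0); (0, 0, 0, 0, 1, 0, 0); (0, 3, 0, 0, 0, 0, 0))


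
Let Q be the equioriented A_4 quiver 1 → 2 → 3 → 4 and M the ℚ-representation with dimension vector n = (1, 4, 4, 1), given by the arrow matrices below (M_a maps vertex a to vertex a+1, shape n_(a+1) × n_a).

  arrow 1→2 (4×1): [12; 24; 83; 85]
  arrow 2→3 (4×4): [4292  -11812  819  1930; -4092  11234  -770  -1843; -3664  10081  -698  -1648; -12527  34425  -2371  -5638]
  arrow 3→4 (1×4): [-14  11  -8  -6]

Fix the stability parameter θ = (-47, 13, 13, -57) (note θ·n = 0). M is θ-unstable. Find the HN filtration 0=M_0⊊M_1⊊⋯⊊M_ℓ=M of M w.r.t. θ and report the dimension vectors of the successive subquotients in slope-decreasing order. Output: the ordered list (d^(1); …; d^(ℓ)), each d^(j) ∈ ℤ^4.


Barcode: M ≅ I[1,4], I[2,3]^3. HN layers by μ_θ (3 steps, strictly decreasing):
  μ^(1)=13; μ^(2)=-31/3; μ^(3)=-47

((0, 3, 3, 0); (0, 1, 1, 1); (1, 0, 0, 0))


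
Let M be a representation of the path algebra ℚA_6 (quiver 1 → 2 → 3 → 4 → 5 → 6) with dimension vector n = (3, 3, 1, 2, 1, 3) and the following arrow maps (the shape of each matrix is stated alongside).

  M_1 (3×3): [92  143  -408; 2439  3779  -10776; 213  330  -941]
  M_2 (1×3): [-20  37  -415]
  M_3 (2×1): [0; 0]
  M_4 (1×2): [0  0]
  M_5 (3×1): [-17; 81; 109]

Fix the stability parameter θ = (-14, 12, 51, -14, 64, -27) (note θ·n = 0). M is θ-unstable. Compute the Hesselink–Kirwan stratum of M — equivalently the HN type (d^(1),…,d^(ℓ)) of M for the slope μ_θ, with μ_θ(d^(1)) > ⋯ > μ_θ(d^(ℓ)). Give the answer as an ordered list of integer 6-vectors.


Barcode: M ≅ I[1,2]^2, I[1,3], I[4,4]^2, I[5,6], I[6,6]^2. HN layers by μ_θ (5 steps, strictly decreasing):
  μ^(1)=51; μ^(2)=37/2; μ^(3)=12; μ^(4)=-14; μ^(5)=-27

((0, 0, 1, 0, 0, 0); (0, 0, 0, 0, 1, 1); (0, 3, 0, 0, 0, 0); (3, 0, 0, 2, 0, 0); (0, 0, 0, 0, 0, 2))


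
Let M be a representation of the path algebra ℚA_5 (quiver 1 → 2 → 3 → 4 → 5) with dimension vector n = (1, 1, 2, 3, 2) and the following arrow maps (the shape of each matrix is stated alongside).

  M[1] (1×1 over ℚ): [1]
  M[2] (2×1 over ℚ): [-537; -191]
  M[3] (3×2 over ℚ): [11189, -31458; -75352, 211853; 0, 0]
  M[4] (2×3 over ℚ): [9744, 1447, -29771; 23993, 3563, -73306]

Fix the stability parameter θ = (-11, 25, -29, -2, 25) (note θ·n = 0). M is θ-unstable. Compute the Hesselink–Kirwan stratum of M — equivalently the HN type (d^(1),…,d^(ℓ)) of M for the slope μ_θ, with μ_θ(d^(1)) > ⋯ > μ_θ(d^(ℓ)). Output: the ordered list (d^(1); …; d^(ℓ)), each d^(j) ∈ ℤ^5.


Via rank(M_{q-1}∘⋯∘M_p): M ≅ I[1,5], I[3,5], I[4,4].
μ_θ-semistable layers: μ^(1)=25; μ^(2)=-2; μ^(3)=-11; μ^(4)=-29

((0, 0, 0, 0, 2); (0, 1, 1, 3, 0); (1, 0, 0, 0, 0); (0, 0, 1, 0, 0))


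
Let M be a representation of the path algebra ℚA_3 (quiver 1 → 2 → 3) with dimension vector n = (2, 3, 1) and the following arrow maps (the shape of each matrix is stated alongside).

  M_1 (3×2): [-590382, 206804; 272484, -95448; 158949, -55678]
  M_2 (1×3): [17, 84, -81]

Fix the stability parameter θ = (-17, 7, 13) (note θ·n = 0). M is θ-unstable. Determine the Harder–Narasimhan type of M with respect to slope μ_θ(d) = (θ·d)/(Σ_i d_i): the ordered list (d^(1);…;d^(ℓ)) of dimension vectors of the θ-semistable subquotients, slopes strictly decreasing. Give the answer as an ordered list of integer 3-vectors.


Barcode: M ≅ I[1,1], I[1,3], I[2,2]^2. HN layers by μ_θ (3 steps, strictly decreasing):
  μ^(1)=13; μ^(2)=7; μ^(3)=-17

((0, 0, 1); (0, 3, 0); (2, 0, 0))


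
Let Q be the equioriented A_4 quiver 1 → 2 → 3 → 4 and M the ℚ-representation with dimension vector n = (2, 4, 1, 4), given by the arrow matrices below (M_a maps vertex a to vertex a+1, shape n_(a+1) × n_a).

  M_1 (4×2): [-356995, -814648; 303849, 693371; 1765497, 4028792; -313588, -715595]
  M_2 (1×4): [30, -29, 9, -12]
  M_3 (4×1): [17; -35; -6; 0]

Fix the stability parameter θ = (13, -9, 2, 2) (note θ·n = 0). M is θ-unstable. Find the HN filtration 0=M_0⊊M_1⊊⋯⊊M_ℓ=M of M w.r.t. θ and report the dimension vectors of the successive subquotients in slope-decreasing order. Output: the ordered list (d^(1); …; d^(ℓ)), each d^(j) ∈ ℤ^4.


Via rank(M_{q-1}∘⋯∘M_p): M ≅ I[1,2], I[1,4], I[2,2]^2, I[4,4]^3.
μ_θ-semistable layers: μ^(1)=2; μ^(2)=-9

((2, 2, 1, 4); (0, 2, 0, 0))


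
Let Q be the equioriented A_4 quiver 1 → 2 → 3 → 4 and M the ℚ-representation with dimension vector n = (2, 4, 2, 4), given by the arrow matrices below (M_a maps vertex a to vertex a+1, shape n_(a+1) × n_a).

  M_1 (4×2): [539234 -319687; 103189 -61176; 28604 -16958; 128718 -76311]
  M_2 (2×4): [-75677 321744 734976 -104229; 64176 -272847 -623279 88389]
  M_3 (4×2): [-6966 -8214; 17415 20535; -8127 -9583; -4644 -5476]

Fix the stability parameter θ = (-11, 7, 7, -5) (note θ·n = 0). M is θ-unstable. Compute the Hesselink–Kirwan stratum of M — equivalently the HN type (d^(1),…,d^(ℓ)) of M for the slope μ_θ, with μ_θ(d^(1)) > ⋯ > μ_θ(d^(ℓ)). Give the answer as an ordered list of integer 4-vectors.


Barcode: M ≅ I[1,3], I[1,4], I[2,2]^2, I[4,4]^3. HN layers by μ_θ (4 steps, strictly decreasing):
  μ^(1)=7; μ^(2)=3; μ^(3)=-5; μ^(4)=-11

((0, 3, 1, 0); (0, 1, 1, 1); (0, 0, 0, 3); (2, 0, 0, 0))


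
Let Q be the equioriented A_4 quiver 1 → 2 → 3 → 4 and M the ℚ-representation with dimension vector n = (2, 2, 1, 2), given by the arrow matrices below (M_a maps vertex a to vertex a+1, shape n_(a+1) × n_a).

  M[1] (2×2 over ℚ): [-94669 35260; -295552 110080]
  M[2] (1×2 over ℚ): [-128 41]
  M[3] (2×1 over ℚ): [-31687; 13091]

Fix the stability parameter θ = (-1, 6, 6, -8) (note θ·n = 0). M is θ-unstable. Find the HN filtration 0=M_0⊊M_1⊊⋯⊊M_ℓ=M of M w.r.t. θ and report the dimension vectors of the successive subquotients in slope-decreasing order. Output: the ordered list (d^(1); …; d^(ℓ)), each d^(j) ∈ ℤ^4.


Interval decomposition of M: I[1,1], I[1,2], I[2,4], I[4,4].
HN type (ℓ=4): μ^(1)=6; μ^(2)=4/3; μ^(3)=-1; μ^(4)=-8

((0, 1, 0, 0); (0, 1, 1, 1); (2, 0, 0, 0); (0, 0, 0, 1))


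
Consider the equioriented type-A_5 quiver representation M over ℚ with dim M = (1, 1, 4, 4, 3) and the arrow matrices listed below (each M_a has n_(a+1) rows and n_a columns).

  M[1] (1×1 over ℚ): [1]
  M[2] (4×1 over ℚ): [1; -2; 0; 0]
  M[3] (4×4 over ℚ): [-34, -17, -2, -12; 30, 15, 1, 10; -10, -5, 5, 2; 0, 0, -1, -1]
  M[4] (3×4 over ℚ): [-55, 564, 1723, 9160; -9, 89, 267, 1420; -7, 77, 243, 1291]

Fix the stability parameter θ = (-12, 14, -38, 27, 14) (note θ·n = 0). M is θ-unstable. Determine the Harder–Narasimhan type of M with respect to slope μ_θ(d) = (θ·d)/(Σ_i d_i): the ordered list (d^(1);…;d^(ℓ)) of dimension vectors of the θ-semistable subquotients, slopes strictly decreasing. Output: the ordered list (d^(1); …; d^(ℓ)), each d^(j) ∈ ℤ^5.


Via rank(M_{q-1}∘⋯∘M_p): M ≅ I[1,3], I[3,5]^3, I[4,4].
μ_θ-semistable layers: μ^(1)=27; μ^(2)=41/2; μ^(3)=-12; μ^(4)=-38

((0, 0, 0, 1, 0); (0, 0, 0, 3, 3); (1, 1, 1, 0, 0); (0, 0, 3, 0, 0))


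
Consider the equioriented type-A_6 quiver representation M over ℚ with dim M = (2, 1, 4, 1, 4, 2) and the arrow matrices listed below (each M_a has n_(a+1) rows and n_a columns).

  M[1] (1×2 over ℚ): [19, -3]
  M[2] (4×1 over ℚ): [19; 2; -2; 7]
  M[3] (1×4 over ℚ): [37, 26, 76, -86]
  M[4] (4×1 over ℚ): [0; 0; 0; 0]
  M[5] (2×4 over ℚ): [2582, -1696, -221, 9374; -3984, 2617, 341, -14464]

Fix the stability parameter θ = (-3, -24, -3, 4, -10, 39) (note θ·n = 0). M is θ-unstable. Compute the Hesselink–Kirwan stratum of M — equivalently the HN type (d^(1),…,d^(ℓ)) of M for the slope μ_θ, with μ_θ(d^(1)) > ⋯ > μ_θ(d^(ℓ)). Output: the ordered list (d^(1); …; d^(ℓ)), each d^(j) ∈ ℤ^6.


Interval decomposition of M: I[1,1], I[1,4], I[3,3]^3, I[5,5]^2, I[5,6]^2.
HN type (ℓ=5): μ^(1)=39; μ^(2)=4; μ^(3)=-3; μ^(4)=-10; μ^(5)=-27/2

((0, 0, 0, 0, 0, 2); (0, 0, 0, 1, 0, 0); (1, 0, 4, 0, 0, 0); (0, 0, 0, 0, 4, 0); (1, 1, 0, 0, 0, 0))


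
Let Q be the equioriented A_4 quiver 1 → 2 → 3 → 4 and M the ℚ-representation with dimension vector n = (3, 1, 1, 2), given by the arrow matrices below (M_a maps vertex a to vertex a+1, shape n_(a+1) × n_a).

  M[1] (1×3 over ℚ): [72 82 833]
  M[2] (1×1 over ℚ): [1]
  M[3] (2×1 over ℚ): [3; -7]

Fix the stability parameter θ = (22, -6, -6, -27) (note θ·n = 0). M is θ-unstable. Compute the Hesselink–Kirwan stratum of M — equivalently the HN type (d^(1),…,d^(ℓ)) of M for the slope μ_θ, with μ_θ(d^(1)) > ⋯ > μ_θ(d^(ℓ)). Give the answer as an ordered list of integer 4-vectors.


Interval decomposition of M: I[1,1]^2, I[1,4], I[4,4].
HN type (ℓ=3): μ^(1)=22; μ^(2)=-17/4; μ^(3)=-27

((2, 0, 0, 0); (1, 1, 1, 1); (0, 0, 0, 1))


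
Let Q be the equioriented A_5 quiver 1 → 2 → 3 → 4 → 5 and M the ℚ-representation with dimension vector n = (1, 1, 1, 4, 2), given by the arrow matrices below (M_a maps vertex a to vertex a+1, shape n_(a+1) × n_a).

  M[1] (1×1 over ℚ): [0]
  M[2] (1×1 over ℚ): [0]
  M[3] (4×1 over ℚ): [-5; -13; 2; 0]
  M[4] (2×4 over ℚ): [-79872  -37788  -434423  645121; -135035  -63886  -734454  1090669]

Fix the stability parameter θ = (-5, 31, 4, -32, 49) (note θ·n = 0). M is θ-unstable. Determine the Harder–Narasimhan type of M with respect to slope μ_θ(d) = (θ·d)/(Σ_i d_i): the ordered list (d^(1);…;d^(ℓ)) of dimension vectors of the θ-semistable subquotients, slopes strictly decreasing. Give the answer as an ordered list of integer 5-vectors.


Via rank(M_{q-1}∘⋯∘M_p): M ≅ I[1,1], I[2,2], I[3,5], I[4,4]^2, I[4,5].
μ_θ-semistable layers: μ^(1)=49; μ^(2)=31; μ^(3)=-5; μ^(4)=-14; μ^(5)=-32

((0, 0, 0, 0, 2); (0, 1, 0, 0, 0); (1, 0, 0, 0, 0); (0, 0, 1, 1, 0); (0, 0, 0, 3, 0))


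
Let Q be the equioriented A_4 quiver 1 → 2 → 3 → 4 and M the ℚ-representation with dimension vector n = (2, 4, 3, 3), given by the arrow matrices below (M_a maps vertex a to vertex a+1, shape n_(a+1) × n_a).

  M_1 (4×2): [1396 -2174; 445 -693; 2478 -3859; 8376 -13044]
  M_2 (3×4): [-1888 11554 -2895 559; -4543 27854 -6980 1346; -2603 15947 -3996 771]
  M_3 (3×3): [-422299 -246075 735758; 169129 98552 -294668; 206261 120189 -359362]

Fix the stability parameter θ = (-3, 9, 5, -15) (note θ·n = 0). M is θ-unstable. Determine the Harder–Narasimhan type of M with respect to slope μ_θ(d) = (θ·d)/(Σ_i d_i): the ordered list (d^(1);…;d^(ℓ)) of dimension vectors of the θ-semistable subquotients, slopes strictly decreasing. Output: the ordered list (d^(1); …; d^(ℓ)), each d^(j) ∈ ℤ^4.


Interval decomposition of M: I[1,3], I[1,4], I[2,2], I[2,4], I[4,4].
HN type (ℓ=5): μ^(1)=9; μ^(2)=7; μ^(3)=-1/3; μ^(4)=-3; μ^(5)=-15

((0, 1, 0, 0); (0, 1, 1, 0); (0, 2, 2, 2); (2, 0, 0, 0); (0, 0, 0, 1))
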